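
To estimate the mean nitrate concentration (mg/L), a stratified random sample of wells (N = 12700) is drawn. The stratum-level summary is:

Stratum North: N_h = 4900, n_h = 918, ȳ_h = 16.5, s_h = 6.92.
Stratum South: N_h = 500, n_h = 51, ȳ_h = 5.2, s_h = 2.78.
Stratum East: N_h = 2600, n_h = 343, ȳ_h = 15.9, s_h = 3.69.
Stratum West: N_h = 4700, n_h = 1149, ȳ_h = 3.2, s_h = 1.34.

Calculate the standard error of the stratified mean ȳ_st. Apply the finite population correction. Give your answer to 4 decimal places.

SE(ȳ_st) ≈ 0.0902

V̂(ȳ_st) = Σ W_h² (1 − n_h/N_h) s_h²/n_h, with W_h = N_h/N and N = 12700:
  stratum North: (4900/12700)²·(1 − 918/4900)·6.92²/918 = 0.00631044
  stratum South: (500/12700)²·(1 − 51/500)·2.78²/51 = 0.000210925
  stratum East: (2600/12700)²·(1 − 343/2600)·3.69²/343 = 0.0014443
  stratum West: (4700/12700)²·(1 − 1149/4700)·1.34²/1149 = 0.000161708
V̂(ȳ_st) = 0.00812736
SE(ȳ_st) = √0.00812736 = 0.0901519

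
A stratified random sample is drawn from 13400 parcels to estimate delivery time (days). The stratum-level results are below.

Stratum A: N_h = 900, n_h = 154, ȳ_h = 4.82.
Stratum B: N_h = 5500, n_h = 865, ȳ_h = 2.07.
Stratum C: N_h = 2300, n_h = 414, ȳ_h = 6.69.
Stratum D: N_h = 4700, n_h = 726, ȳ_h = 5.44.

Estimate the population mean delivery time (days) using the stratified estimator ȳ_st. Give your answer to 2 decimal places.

ȳ_st ≈ 4.23

N = Σ N_h = 13400. Stratum weights W_h = N_h/N.
ȳ_st = (900·4.82 + 5500·2.07 + 2300·6.69 + 4700·5.44) / 13400 = 4.2297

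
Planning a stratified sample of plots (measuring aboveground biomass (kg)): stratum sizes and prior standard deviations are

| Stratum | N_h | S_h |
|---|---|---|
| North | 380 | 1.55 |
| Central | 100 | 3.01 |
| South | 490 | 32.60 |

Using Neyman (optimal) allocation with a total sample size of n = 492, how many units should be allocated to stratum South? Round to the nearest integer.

466

Neyman allocation: n_h = n · N_h S_h / Σ N_i S_i, with n = 492.
  stratum North: N_h·S_h = 380·1.55 = 589.00
  stratum Central: N_h·S_h = 100·3.01 = 301.00
  stratum South: N_h·S_h = 490·32.60 = 15974.00
Σ N_h S_h = 16864.00
n for stratum South = 492·15974.00/16864.00 = 466.035 → 466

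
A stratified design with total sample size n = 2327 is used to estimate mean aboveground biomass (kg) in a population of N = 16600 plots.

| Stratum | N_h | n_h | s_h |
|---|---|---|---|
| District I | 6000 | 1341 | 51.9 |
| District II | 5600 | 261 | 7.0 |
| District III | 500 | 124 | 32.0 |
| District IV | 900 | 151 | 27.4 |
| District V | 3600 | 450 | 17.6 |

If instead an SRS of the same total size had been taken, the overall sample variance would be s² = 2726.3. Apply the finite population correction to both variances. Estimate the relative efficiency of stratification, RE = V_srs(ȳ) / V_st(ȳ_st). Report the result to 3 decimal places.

V̂(ȳ_st) = Σ W_h² (1 − n_h/N_h) s_h²/n_h, with W_h = N_h/N and N = 16600:
  stratum District I: (6000/16600)²·(1 − 1341/6000)·51.9²/1341 = 0.203767
  stratum District II: (5600/16600)²·(1 − 261/5600)·7.0²/261 = 0.0203698
  stratum District III: (500/16600)²·(1 − 124/500)·32.0²/124 = 0.00563404
  stratum District IV: (900/16600)²·(1 − 151/900)·27.4²/151 = 0.0121628
  stratum District V: (3600/16600)²·(1 − 450/3600)·17.6²/450 = 0.0283276
V_st = 0.270261
V_srs = (1 − 2327/16600)·2726.3/2327 = 1.00736
Relative efficiency = V_srs / V_st = 1.00736/0.270261 = 3.7274

RE ≈ 3.727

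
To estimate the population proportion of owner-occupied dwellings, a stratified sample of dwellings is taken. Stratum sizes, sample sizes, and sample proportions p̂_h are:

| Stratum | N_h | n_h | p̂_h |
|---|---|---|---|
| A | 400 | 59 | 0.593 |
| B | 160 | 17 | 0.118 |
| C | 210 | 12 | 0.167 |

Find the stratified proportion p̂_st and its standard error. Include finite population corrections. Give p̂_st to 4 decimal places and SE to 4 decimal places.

N = 770; stratum weights W_h = N_h/N.
p̂_st = Σ W_h p̂_h = (400·0.593 + 160·0.118 + 210·0.167)/770 = 0.37812
V̂(p̂_st) = Σ W_h² (1 − n_h/N_h) p̂_h(1−p̂_h)/(n_h−1):
  stratum A: (400/770)²·(1 − 59/400)·0.593·0.407/58 = 0.000957313
  stratum B: (160/770)²·(1 − 17/160)·0.118·0.882/16 = 0.000251018
  stratum C: (210/770)²·(1 − 12/210)·0.167·0.833/11 = 0.000886894
V̂(p̂_st) = 0.00209523; SE = √V̂ = 0.0457736

p̂_st ≈ 0.3781, SE ≈ 0.0458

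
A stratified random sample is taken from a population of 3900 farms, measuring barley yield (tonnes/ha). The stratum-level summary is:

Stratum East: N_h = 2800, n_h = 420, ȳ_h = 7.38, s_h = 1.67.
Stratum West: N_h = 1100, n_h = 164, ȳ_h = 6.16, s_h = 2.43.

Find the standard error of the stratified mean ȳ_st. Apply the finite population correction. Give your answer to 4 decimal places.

SE(ȳ_st) ≈ 0.0731

V̂(ȳ_st) = Σ W_h² (1 − n_h/N_h) s_h²/n_h, with W_h = N_h/N and N = 3900:
  stratum East: (2800/3900)²·(1 − 420/2800)·1.67²/420 = 0.00290931
  stratum West: (1100/3900)²·(1 − 164/1100)·2.43²/164 = 0.00243729
V̂(ȳ_st) = 0.0053466
SE(ȳ_st) = √0.0053466 = 0.0731205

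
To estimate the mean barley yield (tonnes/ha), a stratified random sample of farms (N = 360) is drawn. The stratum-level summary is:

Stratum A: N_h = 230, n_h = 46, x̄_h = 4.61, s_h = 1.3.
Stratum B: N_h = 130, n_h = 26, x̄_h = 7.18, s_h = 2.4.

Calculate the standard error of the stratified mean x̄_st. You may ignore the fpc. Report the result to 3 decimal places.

V̂(x̄_st) = Σ W_h² s_h²/n_h, with W_h = N_h/N and N = 360:
  stratum A: (230/360)²·1.3²/46 = 0.0149961
  stratum B: (130/360)²·2.4²/26 = 0.0288889
V̂(x̄_st) = 0.043885
SE(x̄_st) = √0.043885 = 0.209488

SE(x̄_st) ≈ 0.209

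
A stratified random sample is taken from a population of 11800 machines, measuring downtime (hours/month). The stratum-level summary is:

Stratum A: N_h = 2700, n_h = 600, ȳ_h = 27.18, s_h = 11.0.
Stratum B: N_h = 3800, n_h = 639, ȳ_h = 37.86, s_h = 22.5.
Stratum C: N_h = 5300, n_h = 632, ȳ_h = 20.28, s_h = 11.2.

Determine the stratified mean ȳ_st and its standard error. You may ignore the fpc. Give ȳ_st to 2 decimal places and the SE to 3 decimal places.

ȳ_st ≈ 27.52, SE ≈ 0.364

ȳ_st = Σ W_h ȳ_h = (2700·27.18 + 3800·37.86 + 5300·20.28)/11800 = 27.52017
V̂(ȳ_st) = Σ W_h² s_h²/n_h, with W_h = N_h/N and N = 11800:
  stratum A: (2700/11800)²·11.0²/600 = 0.0105584
  stratum B: (3800/11800)²·22.5²/639 = 0.0821613
  stratum C: (5300/11800)²·11.2²/632 = 0.0400412
V̂(ȳ_st) = 0.132761
SE(ȳ_st) = √0.132761 = 0.364364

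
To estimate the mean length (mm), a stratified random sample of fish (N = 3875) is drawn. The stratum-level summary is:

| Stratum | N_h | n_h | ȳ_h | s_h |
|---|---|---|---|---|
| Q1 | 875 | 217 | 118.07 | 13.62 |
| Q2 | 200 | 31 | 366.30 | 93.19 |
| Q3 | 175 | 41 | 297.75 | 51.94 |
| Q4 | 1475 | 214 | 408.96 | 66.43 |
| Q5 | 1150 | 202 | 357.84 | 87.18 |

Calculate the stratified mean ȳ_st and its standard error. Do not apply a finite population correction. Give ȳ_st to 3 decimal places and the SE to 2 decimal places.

ȳ_st ≈ 320.880, SE ≈ 2.69

ȳ_st = Σ W_h ȳ_h = (875·118.07 + 200·366.30 + 175·297.75 + 1475·408.96 + 1150·357.84)/3875 = 320.87987
V̂(ȳ_st) = Σ W_h² s_h²/n_h, with W_h = N_h/N and N = 3875:
  stratum Q1: (875/3875)²·13.62²/217 = 0.043588
  stratum Q2: (200/3875)²·93.19²/31 = 0.746266
  stratum Q3: (175/3875)²·51.94²/41 = 0.1342
  stratum Q4: (1475/3875)²·66.43²/214 = 2.98783
  stratum Q5: (1150/3875)²·87.18²/202 = 3.31386
V̂(ȳ_st) = 7.22574
SE(ȳ_st) = √7.22574 = 2.68807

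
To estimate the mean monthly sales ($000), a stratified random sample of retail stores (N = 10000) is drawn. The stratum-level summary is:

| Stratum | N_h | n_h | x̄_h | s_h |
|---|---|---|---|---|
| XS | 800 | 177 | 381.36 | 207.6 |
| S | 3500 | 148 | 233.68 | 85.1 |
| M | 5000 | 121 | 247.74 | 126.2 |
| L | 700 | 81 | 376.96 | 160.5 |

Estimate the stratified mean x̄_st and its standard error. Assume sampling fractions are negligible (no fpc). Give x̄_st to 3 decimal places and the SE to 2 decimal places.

x̄_st = Σ W_h x̄_h = (800·381.36 + 3500·233.68 + 5000·247.74 + 700·376.96)/10000 = 262.55400
V̂(x̄_st) = Σ W_h² s_h²/n_h, with W_h = N_h/N and N = 10000:
  stratum XS: (800/10000)²·207.6²/177 = 1.55834
  stratum S: (3500/10000)²·85.1²/148 = 5.99423
  stratum M: (5000/10000)²·126.2²/121 = 32.9059
  stratum L: (700/10000)²·160.5²/81 = 1.55834
V̂(x̄_st) = 42.0168
SE(x̄_st) = √42.0168 = 6.48203

x̄_st ≈ 262.554, SE ≈ 6.48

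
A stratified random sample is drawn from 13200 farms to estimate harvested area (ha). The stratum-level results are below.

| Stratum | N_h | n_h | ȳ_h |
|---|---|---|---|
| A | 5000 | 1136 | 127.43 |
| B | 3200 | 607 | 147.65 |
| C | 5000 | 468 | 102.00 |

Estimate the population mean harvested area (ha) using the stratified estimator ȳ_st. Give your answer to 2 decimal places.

N = Σ N_h = 13200. Stratum weights W_h = N_h/N.
ȳ_st = (5000·127.43 + 3200·147.65 + 5000·102.00) / 13200 = 122.6992

ȳ_st ≈ 122.70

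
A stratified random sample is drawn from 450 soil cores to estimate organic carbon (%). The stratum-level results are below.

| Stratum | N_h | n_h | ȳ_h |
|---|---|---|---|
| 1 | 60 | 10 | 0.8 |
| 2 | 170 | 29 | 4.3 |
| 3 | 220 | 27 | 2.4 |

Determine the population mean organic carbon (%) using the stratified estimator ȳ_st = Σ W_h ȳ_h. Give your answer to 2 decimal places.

N = Σ N_h = 450. Stratum weights W_h = N_h/N.
ȳ_st = (60·0.8 + 170·4.3 + 220·2.4) / 450 = 2.9044

ȳ_st ≈ 2.90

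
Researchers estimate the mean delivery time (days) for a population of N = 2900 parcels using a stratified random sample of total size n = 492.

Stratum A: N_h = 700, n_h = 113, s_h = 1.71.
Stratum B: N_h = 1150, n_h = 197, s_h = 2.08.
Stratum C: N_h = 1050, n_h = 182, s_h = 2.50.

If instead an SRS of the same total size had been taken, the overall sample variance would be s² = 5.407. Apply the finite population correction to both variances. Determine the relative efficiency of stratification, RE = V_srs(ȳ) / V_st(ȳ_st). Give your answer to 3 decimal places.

V̂(ȳ_st) = Σ W_h² (1 − n_h/N_h) s_h²/n_h, with W_h = N_h/N and N = 2900:
  stratum A: (700/2900)²·(1 − 113/700)·1.71²/113 = 0.00126431
  stratum B: (1150/2900)²·(1 − 197/1150)·2.08²/197 = 0.0028619
  stratum C: (1050/2900)²·(1 − 182/1050)·2.50²/182 = 0.00372153
V_st = 0.00784775
V_srs = (1 − 492/2900)·5.407/492 = 0.00912535
Relative efficiency = V_srs / V_st = 0.00912535/0.00784775 = 1.1628

RE ≈ 1.163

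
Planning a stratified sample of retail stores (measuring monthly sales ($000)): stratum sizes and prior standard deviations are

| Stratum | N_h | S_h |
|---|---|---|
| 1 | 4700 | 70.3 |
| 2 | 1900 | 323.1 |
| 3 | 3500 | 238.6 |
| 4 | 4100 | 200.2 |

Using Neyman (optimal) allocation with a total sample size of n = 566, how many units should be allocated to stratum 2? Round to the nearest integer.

134

Neyman allocation: n_h = n · N_h S_h / Σ N_i S_i, with n = 566.
  stratum 1: N_h·S_h = 4700·70.3 = 330410.00
  stratum 2: N_h·S_h = 1900·323.1 = 613890.00
  stratum 3: N_h·S_h = 3500·238.6 = 835100.00
  stratum 4: N_h·S_h = 4100·200.2 = 820820.00
Σ N_h S_h = 2600220.00
n for stratum 2 = 566·613890.00/2600220.00 = 133.628 → 134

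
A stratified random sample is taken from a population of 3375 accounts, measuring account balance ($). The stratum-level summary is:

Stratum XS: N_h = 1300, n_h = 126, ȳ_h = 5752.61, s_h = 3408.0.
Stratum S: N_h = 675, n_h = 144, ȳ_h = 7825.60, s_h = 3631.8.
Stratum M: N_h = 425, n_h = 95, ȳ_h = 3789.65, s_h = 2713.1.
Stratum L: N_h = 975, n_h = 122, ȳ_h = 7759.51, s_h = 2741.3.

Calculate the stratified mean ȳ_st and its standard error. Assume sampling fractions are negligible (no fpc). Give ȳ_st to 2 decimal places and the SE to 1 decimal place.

ȳ_st ≈ 6499.79, SE ≈ 154.0

ȳ_st = Σ W_h ȳ_h = (1300·5752.61 + 675·7825.60 + 425·3789.65 + 975·7759.51)/3375 = 6499.79156
V̂(ȳ_st) = Σ W_h² s_h²/n_h, with W_h = N_h/N and N = 3375:
  stratum XS: (1300/3375)²·3408.0²/126 = 13676.3
  stratum S: (675/3375)²·3631.8²/144 = 3663.88
  stratum M: (425/3375)²·2713.1²/95 = 1228.68
  stratum L: (975/3375)²·2741.3²/122 = 5140.61
V̂(ȳ_st) = 23709.4
SE(ȳ_st) = √23709.4 = 153.979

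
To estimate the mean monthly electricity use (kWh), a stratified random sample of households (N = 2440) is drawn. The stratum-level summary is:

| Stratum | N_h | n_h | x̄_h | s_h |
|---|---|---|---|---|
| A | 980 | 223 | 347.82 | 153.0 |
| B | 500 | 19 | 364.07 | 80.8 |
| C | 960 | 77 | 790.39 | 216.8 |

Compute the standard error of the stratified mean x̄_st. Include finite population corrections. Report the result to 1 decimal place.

V̂(x̄_st) = Σ W_h² (1 − n_h/N_h) s_h²/n_h, with W_h = N_h/N and N = 2440:
  stratum A: (980/2440)²·(1 − 223/980)·153.0²/223 = 13.0804
  stratum B: (500/2440)²·(1 − 19/500)·80.8²/19 = 13.8805
  stratum C: (960/2440)²·(1 − 77/960)·216.8²/77 = 86.9121
V̂(x̄_st) = 113.873
SE(x̄_st) = √113.873 = 10.6711

SE(x̄_st) ≈ 10.7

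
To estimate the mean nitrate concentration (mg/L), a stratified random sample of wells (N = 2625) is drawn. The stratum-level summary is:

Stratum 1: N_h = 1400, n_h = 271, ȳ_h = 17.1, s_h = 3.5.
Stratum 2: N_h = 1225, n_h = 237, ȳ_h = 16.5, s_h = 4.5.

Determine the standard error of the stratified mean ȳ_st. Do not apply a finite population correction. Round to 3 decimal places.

SE(ȳ_st) ≈ 0.177

V̂(ȳ_st) = Σ W_h² s_h²/n_h, with W_h = N_h/N and N = 2625:
  stratum 1: (1400/2625)²·3.5²/271 = 0.0128577
  stratum 2: (1225/2625)²·4.5²/237 = 0.0186076
V̂(ȳ_st) = 0.0314653
SE(ȳ_st) = √0.0314653 = 0.177385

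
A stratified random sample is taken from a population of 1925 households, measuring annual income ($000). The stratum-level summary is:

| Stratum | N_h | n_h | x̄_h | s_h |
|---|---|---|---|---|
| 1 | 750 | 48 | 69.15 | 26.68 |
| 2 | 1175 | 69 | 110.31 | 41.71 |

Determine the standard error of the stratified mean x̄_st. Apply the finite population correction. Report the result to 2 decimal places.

V̂(x̄_st) = Σ W_h² (1 − n_h/N_h) s_h²/n_h, with W_h = N_h/N and N = 1925:
  stratum 1: (750/1925)²·(1 − 48/750)·26.68²/48 = 2.10701
  stratum 2: (1175/1925)²·(1 − 69/1175)·41.71²/69 = 8.84225
V̂(x̄_st) = 10.9493
SE(x̄_st) = √10.9493 = 3.30897

SE(x̄_st) ≈ 3.31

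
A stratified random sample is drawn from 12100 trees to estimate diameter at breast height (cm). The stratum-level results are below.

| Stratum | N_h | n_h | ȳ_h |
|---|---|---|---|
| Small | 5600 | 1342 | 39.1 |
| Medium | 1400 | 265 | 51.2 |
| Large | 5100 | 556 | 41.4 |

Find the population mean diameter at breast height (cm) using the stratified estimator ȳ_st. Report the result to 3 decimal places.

N = Σ N_h = 12100. Stratum weights W_h = N_h/N.
ȳ_st = (5600·39.1 + 1400·51.2 + 5100·41.4) / 12100 = 41.46942

ȳ_st ≈ 41.469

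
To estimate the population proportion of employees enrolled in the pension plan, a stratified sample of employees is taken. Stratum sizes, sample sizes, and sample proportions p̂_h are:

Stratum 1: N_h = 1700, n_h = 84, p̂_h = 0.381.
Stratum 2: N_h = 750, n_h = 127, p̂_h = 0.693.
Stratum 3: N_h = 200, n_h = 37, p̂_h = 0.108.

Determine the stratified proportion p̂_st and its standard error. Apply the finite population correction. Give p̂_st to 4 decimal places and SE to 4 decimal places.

N = 2650; stratum weights W_h = N_h/N.
p̂_st = Σ W_h p̂_h = (1700·0.381 + 750·0.693 + 200·0.108)/2650 = 0.44870
V̂(p̂_st) = Σ W_h² (1 − n_h/N_h) p̂_h(1−p̂_h)/(n_h−1):
  stratum 1: (1700/2650)²·(1 − 84/1700)·0.381·0.619/83 = 0.00111157
  stratum 2: (750/2650)²·(1 − 127/750)·0.693·0.307/126 = 0.000112346
  stratum 3: (200/2650)²·(1 − 37/200)·0.108·0.892/36 = 1.24226e-05
V̂(p̂_st) = 0.00123634; SE = √V̂ = 0.0351616

p̂_st ≈ 0.4487, SE ≈ 0.0352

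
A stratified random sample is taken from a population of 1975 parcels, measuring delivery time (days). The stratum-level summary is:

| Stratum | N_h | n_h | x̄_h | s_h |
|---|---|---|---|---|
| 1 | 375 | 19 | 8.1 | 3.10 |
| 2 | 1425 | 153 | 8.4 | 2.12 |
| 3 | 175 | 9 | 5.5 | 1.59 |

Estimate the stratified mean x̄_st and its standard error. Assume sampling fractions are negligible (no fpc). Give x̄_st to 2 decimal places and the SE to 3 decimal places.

x̄_st = Σ W_h x̄_h = (375·8.1 + 1425·8.4 + 175·5.5)/1975 = 8.08608
V̂(x̄_st) = Σ W_h² s_h²/n_h, with W_h = N_h/N and N = 1975:
  stratum 1: (375/1975)²·3.10²/19 = 0.0182347
  stratum 2: (1425/1975)²·2.12²/153 = 0.0152924
  stratum 3: (175/1975)²·1.59²/9 = 0.00220543
V̂(x̄_st) = 0.0357325
SE(x̄_st) = √0.0357325 = 0.18903

x̄_st ≈ 8.09, SE ≈ 0.189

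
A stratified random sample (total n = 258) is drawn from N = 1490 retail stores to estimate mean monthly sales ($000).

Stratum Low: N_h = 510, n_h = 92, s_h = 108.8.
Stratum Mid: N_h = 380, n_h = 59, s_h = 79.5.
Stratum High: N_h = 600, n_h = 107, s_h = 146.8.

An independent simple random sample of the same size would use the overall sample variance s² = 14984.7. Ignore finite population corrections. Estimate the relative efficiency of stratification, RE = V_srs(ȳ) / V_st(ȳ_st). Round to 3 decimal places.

RE ≈ 1.062

V̂(ȳ_st) = Σ W_h² s_h²/n_h, with W_h = N_h/N and N = 1490:
  stratum Low: (510/1490)²·108.8²/92 = 15.0743
  stratum Mid: (380/1490)²·79.5²/59 = 6.9675
  stratum High: (600/1490)²·146.8²/107 = 32.6587
V_st = 54.7005
V_srs = s²/n = 14984.7/258 = 58.0802
Relative efficiency = V_srs / V_st = 58.0802/54.7005 = 1.0618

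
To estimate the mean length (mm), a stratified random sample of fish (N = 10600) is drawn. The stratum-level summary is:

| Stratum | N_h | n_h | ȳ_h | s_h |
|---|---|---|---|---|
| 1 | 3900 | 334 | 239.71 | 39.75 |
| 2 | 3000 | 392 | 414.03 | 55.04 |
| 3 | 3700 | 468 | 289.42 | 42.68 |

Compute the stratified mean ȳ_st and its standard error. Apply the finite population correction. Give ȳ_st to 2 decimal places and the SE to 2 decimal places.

ȳ_st = Σ W_h ȳ_h = (3900·239.71 + 3000·414.03 + 3700·289.42)/10600 = 306.39745
V̂(ȳ_st) = Σ W_h² (1 − n_h/N_h) s_h²/n_h, with W_h = N_h/N and N = 10600:
  stratum 1: (3900/10600)²·(1 − 334/3900)·39.75²/334 = 0.585547
  stratum 2: (3000/10600)²·(1 − 392/3000)·55.04²/392 = 0.538131
  stratum 3: (3700/10600)²·(1 − 468/3700)·42.68²/468 = 0.414252
V̂(ȳ_st) = 1.53793
SE(ȳ_st) = √1.53793 = 1.24013

ȳ_st ≈ 306.40, SE ≈ 1.24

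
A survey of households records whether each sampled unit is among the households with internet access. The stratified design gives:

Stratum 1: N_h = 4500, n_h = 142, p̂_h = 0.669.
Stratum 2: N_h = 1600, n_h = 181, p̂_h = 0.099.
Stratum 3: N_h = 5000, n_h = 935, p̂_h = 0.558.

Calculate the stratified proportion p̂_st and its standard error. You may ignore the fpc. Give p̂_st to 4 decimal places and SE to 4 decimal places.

p̂_st ≈ 0.5368, SE ≈ 0.0179

N = 11100; stratum weights W_h = N_h/N.
p̂_st = Σ W_h p̂_h = (4500·0.669 + 1600·0.099 + 5000·0.558)/11100 = 0.53684
V̂(p̂_st) = Σ W_h² p̂_h(1−p̂_h)/(n_h−1):
  stratum 1: (4500/11100)²·0.669·0.331/141 = 0.000258115
  stratum 2: (1600/11100)²·0.099·0.901/180 = 1.02963e-05
  stratum 3: (5000/11100)²·0.558·0.442/934 = 5.35801e-05
V̂(p̂_st) = 0.000321992; SE = √V̂ = 0.0179441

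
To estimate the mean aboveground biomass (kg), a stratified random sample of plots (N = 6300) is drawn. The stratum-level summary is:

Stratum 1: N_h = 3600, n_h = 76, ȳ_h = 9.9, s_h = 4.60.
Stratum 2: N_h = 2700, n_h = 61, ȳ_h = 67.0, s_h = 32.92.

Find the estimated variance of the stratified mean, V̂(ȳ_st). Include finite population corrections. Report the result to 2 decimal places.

V̂(ȳ_st) = Σ W_h² (1 − n_h/N_h) s_h²/n_h, with W_h = N_h/N and N = 6300:
  stratum 1: (3600/6300)²·(1 − 76/3600)·4.60²/76 = 0.0889937
  stratum 2: (2700/6300)²·(1 − 61/2700)·32.92²/61 = 3.18942
V̂(ȳ_st) = 3.27841

V̂(ȳ_st) ≈ 3.28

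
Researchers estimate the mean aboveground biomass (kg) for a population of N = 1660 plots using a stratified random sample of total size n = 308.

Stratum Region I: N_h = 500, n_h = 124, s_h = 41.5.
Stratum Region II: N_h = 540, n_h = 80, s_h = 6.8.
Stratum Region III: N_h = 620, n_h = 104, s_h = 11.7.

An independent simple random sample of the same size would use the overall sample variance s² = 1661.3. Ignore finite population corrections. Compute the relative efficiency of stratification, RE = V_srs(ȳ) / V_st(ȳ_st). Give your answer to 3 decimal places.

V̂(ȳ_st) = Σ W_h² s_h²/n_h, with W_h = N_h/N and N = 1660:
  stratum Region I: (500/1660)²·41.5²/124 = 1.26008
  stratum Region II: (540/1660)²·6.8²/80 = 0.0611645
  stratum Region III: (620/1660)²·11.7²/104 = 0.183614
V_st = 1.50486
V_srs = s²/n = 1661.3/308 = 5.39383
Relative efficiency = V_srs / V_st = 5.39383/1.50486 = 3.5843

RE ≈ 3.584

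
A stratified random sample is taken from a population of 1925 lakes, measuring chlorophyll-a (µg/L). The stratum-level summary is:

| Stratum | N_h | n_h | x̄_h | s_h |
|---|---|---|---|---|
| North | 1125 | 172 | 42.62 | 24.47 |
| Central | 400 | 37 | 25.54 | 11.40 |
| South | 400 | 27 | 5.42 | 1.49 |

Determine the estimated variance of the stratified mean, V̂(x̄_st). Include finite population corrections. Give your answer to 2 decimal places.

V̂(x̄_st) = Σ W_h² (1 − n_h/N_h) s_h²/n_h, with W_h = N_h/N and N = 1925:
  stratum North: (1125/1925)²·(1 − 172/1125)·24.47²/172 = 1.00722
  stratum Central: (400/1925)²·(1 − 37/400)·11.40²/37 = 0.13763
  stratum South: (400/1925)²·(1 − 27/400)·1.49²/27 = 0.00331067
V̂(x̄_st) = 1.14816

V̂(x̄_st) ≈ 1.15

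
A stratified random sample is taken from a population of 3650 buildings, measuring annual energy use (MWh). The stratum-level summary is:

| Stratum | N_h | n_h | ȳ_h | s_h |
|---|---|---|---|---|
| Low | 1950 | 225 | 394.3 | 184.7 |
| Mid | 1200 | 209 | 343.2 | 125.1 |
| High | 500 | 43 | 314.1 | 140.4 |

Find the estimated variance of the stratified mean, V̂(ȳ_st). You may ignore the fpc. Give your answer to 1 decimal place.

V̂(ȳ_st) ≈ 60.0

V̂(ȳ_st) = Σ W_h² s_h²/n_h, with W_h = N_h/N and N = 3650:
  stratum Low: (1950/3650)²·184.7²/225 = 43.2748
  stratum Mid: (1200/3650)²·125.1²/209 = 8.09366
  stratum High: (500/3650)²·140.4²/43 = 8.60241
V̂(ȳ_st) = 59.9708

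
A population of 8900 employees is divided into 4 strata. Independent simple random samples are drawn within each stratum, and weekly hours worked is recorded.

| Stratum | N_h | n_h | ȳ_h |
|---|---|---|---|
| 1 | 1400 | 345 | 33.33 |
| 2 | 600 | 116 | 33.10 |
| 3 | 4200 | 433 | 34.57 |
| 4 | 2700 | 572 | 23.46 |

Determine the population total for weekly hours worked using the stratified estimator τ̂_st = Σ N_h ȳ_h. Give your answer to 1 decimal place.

τ̂_st = Σ N_h ȳ_h = 1400·33.33 + 600·33.10 + 4200·34.57 + 2700·23.46 = 275058.0

τ̂_st ≈ 275058.0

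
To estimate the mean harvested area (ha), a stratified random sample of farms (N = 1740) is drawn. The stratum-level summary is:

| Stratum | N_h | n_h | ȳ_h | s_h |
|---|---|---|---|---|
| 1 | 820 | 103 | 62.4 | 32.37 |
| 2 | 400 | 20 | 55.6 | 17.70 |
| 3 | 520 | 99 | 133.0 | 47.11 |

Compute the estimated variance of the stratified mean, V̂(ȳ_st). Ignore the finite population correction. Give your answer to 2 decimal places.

V̂(ȳ_st) ≈ 5.09

V̂(ȳ_st) = Σ W_h² s_h²/n_h, with W_h = N_h/N and N = 1740:
  stratum 1: (820/1740)²·32.37²/103 = 2.25932
  stratum 2: (400/1740)²·17.70²/20 = 0.827824
  stratum 3: (520/1740)²·47.11²/99 = 2.00216
V̂(ȳ_st) = 5.0893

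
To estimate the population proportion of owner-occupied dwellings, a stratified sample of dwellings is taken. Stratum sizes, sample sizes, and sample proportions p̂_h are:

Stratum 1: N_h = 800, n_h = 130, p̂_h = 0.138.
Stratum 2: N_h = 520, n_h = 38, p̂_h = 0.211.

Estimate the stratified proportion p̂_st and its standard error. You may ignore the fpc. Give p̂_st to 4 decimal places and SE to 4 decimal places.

p̂_st ≈ 0.1668, SE ≈ 0.0322

N = 1320; stratum weights W_h = N_h/N.
p̂_st = Σ W_h p̂_h = (800·0.138 + 520·0.211)/1320 = 0.16676
V̂(p̂_st) = Σ W_h² p̂_h(1−p̂_h)/(n_h−1):
  stratum 1: (800/1320)²·0.138·0.862/129 = 0.000338711
  stratum 2: (520/1320)²·0.211·0.789/37 = 0.000698259
V̂(p̂_st) = 0.00103697; SE = √V̂ = 0.032202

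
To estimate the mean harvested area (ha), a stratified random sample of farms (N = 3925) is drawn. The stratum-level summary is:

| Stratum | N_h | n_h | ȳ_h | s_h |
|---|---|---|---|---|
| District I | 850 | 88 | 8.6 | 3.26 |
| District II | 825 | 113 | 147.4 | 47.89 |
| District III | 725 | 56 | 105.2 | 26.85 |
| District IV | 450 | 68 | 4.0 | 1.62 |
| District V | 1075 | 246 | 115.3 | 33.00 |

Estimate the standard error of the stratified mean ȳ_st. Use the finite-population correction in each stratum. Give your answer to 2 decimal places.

V̂(ȳ_st) = Σ W_h² (1 − n_h/N_h) s_h²/n_h, with W_h = N_h/N and N = 3925:
  stratum District I: (850/3925)²·(1 − 88/850)·3.26²/88 = 0.00507747
  stratum District II: (825/3925)²·(1 − 113/825)·47.89²/113 = 0.773866
  stratum District III: (725/3925)²·(1 − 56/725)·26.85²/56 = 0.405308
  stratum District IV: (450/3925)²·(1 − 68/450)·1.62²/68 = 0.000430643
  stratum District V: (1075/3925)²·(1 − 246/1075)·33.00²/246 = 0.25608
V̂(ȳ_st) = 1.44076
SE(ȳ_st) = √1.44076 = 1.20032

SE(ȳ_st) ≈ 1.20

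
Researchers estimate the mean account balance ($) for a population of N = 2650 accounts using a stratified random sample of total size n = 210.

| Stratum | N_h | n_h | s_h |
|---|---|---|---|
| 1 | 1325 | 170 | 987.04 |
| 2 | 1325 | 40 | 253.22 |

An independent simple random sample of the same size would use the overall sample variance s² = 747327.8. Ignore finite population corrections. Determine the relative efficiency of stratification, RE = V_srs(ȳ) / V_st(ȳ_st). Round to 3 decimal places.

V̂(ȳ_st) = Σ W_h² s_h²/n_h, with W_h = N_h/N and N = 2650:
  stratum 1: (1325/2650)²·987.04²/170 = 1432.72
  stratum 2: (1325/2650)²·253.22²/40 = 400.752
V_st = 1833.47
V_srs = s²/n = 747327.8/210 = 3558.7
Relative efficiency = V_srs / V_st = 3558.7/1833.47 = 1.9410

RE ≈ 1.941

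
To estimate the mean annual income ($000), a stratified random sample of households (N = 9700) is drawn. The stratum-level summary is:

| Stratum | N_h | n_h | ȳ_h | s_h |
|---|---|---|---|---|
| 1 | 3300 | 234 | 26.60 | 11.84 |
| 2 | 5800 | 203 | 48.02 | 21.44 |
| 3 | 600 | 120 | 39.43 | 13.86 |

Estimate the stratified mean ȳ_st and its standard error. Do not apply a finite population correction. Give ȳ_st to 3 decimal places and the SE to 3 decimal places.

ȳ_st = Σ W_h ȳ_h = (3300·26.60 + 5800·48.02 + 600·39.43)/9700 = 40.20144
V̂(ȳ_st) = Σ W_h² s_h²/n_h, with W_h = N_h/N and N = 9700:
  stratum 1: (3300/9700)²·11.84²/234 = 0.0693381
  stratum 2: (5800/9700)²·21.44²/203 = 0.809592
  stratum 3: (600/9700)²·13.86²/120 = 0.00612497
V̂(ȳ_st) = 0.885055
SE(ȳ_st) = √0.885055 = 0.940773

ȳ_st ≈ 40.201, SE ≈ 0.941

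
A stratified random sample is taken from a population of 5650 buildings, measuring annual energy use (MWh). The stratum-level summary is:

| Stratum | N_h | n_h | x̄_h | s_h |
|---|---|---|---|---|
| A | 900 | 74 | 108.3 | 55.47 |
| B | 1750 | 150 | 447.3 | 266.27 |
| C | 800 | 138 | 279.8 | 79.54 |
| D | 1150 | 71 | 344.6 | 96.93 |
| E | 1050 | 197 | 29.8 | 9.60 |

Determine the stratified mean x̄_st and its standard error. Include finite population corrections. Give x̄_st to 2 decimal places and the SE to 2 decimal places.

x̄_st = Σ W_h x̄_h = (900·108.3 + 1750·447.3 + 800·279.8 + 1150·344.6 + 1050·29.8)/5650 = 271.09115
V̂(x̄_st) = Σ W_h² (1 − n_h/N_h) s_h²/n_h, with W_h = N_h/N and N = 5650:
  stratum A: (900/5650)²·(1 − 74/900)·55.47²/74 = 0.968301
  stratum B: (1750/5650)²·(1 − 150/1750)·266.27²/150 = 41.4586
  stratum C: (800/5650)²·(1 − 138/800)·79.54²/138 = 0.760577
  stratum D: (1150/5650)²·(1 − 71/1150)·96.93²/71 = 5.14376
  stratum E: (1050/5650)²·(1 − 197/1050)·9.60²/197 = 0.0131256
V̂(x̄_st) = 48.3443
SE(x̄_st) = √48.3443 = 6.95301

x̄_st ≈ 271.09, SE ≈ 6.95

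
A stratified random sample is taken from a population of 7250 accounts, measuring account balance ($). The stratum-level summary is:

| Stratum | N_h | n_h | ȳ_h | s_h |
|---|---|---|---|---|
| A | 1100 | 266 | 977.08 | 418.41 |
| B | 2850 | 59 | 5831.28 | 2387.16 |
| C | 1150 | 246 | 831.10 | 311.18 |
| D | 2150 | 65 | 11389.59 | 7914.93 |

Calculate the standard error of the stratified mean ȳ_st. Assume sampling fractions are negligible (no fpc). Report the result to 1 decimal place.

SE(ȳ_st) ≈ 315.8

V̂(ȳ_st) = Σ W_h² s_h²/n_h, with W_h = N_h/N and N = 7250:
  stratum A: (1100/7250)²·418.41²/266 = 15.1507
  stratum B: (2850/7250)²·2387.16²/59 = 14925.4
  stratum C: (1150/7250)²·311.18²/246 = 9.90394
  stratum D: (2150/7250)²·7914.93²/65 = 84758.2
V̂(ȳ_st) = 99708.6
SE(ȳ_st) = √99708.6 = 315.767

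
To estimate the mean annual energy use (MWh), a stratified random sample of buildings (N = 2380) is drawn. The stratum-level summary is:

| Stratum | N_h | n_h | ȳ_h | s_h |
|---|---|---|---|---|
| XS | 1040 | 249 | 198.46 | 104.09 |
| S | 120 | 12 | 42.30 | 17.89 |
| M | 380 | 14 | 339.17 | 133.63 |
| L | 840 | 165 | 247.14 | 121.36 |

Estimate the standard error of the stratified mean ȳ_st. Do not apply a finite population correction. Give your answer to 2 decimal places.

SE(ȳ_st) ≈ 7.21

V̂(ȳ_st) = Σ W_h² s_h²/n_h, with W_h = N_h/N and N = 2380:
  stratum XS: (1040/2380)²·104.09²/249 = 8.30867
  stratum S: (120/2380)²·17.89²/12 = 0.0678029
  stratum M: (380/2380)²·133.63²/14 = 32.5157
  stratum L: (840/2380)²·121.36²/165 = 11.1192
V̂(ȳ_st) = 52.0113
SE(ȳ_st) = √52.0113 = 7.21189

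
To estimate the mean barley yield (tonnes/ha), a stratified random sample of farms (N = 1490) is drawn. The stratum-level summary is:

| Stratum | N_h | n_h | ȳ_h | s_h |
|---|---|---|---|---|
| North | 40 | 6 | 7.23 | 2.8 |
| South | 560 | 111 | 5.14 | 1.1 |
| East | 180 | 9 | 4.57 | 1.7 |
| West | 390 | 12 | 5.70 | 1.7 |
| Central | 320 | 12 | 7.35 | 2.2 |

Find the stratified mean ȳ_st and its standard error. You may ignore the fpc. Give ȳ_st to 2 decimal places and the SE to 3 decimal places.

ȳ_st = Σ W_h ȳ_h = (40·7.23 + 560·5.14 + 180·4.57 + 390·5.70 + 320·7.35)/1490 = 5.74846
V̂(ȳ_st) = Σ W_h² s_h²/n_h, with W_h = N_h/N and N = 1490:
  stratum North: (40/1490)²·2.8²/6 = 0.000941699
  stratum South: (560/1490)²·1.1²/111 = 0.00153981
  stratum East: (180/1490)²·1.7²/9 = 0.00468628
  stratum West: (390/1490)²·1.7²/12 = 0.0164996
  stratum Central: (320/1490)²·2.2²/12 = 0.0186034
V̂(ȳ_st) = 0.0422707
SE(ȳ_st) = √0.0422707 = 0.205598

ȳ_st ≈ 5.75, SE ≈ 0.206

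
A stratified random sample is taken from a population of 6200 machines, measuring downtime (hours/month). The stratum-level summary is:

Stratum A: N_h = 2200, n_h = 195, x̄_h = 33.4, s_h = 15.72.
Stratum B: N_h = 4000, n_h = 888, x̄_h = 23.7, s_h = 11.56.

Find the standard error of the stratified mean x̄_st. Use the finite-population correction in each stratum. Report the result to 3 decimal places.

SE(x̄_st) ≈ 0.441

V̂(x̄_st) = Σ W_h² (1 − n_h/N_h) s_h²/n_h, with W_h = N_h/N and N = 6200:
  stratum A: (2200/6200)²·(1 − 195/2200)·15.72²/195 = 0.14542
  stratum B: (4000/6200)²·(1 − 888/4000)·11.56²/888 = 0.0487325
V̂(x̄_st) = 0.194153
SE(x̄_st) = √0.194153 = 0.440627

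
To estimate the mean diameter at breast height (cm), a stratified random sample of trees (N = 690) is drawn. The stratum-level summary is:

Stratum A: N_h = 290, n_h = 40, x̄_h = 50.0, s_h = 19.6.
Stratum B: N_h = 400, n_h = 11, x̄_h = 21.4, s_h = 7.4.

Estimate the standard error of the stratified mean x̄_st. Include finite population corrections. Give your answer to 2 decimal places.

V̂(x̄_st) = Σ W_h² (1 − n_h/N_h) s_h²/n_h, with W_h = N_h/N and N = 690:
  stratum A: (290/690)²·(1 − 40/290)·19.6²/40 = 1.46249
  stratum B: (400/690)²·(1 − 11/400)·7.4²/11 = 1.62698
V̂(x̄_st) = 3.08947
SE(x̄_st) = √3.08947 = 1.75769

SE(x̄_st) ≈ 1.76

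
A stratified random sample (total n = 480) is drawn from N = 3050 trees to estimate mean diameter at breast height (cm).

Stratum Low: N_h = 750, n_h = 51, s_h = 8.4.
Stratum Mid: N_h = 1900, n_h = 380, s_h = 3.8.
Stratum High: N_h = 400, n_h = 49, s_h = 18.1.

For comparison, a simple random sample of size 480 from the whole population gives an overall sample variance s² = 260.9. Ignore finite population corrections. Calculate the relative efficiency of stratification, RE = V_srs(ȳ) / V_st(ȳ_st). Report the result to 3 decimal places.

RE ≈ 2.547

V̂(ȳ_st) = Σ W_h² s_h²/n_h, with W_h = N_h/N and N = 3050:
  stratum Low: (750/3050)²·8.4²/51 = 0.0836587
  stratum Mid: (1900/3050)²·3.8²/380 = 0.0147466
  stratum High: (400/3050)²·18.1²/49 = 0.114996
V_st = 0.213401
V_srs = s²/n = 260.9/480 = 0.543542
Relative efficiency = V_srs / V_st = 0.543542/0.213401 = 2.5470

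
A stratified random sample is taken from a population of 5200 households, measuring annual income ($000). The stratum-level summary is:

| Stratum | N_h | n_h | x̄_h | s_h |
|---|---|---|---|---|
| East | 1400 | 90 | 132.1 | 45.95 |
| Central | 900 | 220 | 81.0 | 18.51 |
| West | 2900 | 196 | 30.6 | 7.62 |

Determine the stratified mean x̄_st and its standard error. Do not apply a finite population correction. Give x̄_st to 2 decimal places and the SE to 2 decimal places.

x̄_st = Σ W_h x̄_h = (1400·132.1 + 900·81.0 + 2900·30.6)/5200 = 66.65000
V̂(x̄_st) = Σ W_h² s_h²/n_h, with W_h = N_h/N and N = 5200:
  stratum East: (1400/5200)²·45.95²/90 = 1.7005
  stratum Central: (900/5200)²·18.51²/220 = 0.0466518
  stratum West: (2900/5200)²·7.62²/196 = 0.0921389
V̂(x̄_st) = 1.8393
SE(x̄_st) = √1.8393 = 1.35621

x̄_st ≈ 66.65, SE ≈ 1.36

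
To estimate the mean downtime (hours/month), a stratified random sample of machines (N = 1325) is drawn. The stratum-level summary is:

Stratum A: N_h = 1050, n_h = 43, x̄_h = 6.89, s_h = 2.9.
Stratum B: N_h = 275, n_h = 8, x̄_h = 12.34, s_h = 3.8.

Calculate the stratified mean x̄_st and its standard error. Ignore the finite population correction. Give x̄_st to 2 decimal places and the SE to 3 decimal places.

x̄_st = Σ W_h x̄_h = (1050·6.89 + 275·12.34)/1325 = 8.02113
V̂(x̄_st) = Σ W_h² s_h²/n_h, with W_h = N_h/N and N = 1325:
  stratum A: (1050/1325)²·2.9²/43 = 0.122821
  stratum B: (275/1325)²·3.8²/8 = 0.0777519
V̂(x̄_st) = 0.200573
SE(x̄_st) = √0.200573 = 0.447854

x̄_st ≈ 8.02, SE ≈ 0.448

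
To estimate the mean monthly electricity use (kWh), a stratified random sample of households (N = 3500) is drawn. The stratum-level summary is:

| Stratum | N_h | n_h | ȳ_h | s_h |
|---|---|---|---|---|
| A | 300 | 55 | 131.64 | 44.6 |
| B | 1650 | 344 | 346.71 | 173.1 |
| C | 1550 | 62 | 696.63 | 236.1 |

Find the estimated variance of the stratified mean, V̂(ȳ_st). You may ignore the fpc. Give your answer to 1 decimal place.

V̂(ȳ_st) ≈ 196.0

V̂(ȳ_st) = Σ W_h² s_h²/n_h, with W_h = N_h/N and N = 3500:
  stratum A: (300/3500)²·44.6²/55 = 0.265713
  stratum B: (1650/3500)²·173.1²/344 = 19.3583
  stratum C: (1550/3500)²·236.1²/62 = 176.331
V̂(ȳ_st) = 195.955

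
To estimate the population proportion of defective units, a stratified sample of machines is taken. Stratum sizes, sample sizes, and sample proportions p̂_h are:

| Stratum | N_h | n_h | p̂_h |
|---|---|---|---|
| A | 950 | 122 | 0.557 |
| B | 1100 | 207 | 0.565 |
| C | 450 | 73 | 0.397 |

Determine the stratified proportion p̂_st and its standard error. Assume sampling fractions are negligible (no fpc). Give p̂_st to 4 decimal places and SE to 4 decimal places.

N = 2500; stratum weights W_h = N_h/N.
p̂_st = Σ W_h p̂_h = (950·0.557 + 1100·0.565 + 450·0.397)/2500 = 0.53172
V̂(p̂_st) = Σ W_h² p̂_h(1−p̂_h)/(n_h−1):
  stratum A: (950/2500)²·0.557·0.443/121 = 0.00029447
  stratum B: (1100/2500)²·0.565·0.435/206 = 0.000230981
  stratum C: (450/2500)²·0.397·0.603/72 = 0.000107726
V̂(p̂_st) = 0.000633177; SE = √V̂ = 0.025163

p̂_st ≈ 0.5317, SE ≈ 0.0252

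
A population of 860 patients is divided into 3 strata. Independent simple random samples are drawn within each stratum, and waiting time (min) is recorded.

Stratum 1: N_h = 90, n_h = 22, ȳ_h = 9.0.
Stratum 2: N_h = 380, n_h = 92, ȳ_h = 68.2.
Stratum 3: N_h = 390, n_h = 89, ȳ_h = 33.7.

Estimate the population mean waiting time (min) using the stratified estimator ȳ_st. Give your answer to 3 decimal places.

ȳ_st ≈ 46.359

N = Σ N_h = 860. Stratum weights W_h = N_h/N.
ȳ_st = (90·9.0 + 380·68.2 + 390·33.7) / 860 = 46.35930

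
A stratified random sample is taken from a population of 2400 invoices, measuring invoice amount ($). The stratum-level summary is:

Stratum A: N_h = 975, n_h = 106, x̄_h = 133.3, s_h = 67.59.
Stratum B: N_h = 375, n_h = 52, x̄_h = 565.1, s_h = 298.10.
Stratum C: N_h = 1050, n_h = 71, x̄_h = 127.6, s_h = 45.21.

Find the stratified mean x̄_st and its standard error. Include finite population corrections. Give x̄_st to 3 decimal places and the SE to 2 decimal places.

x̄_st = Σ W_h x̄_h = (975·133.3 + 375·565.1 + 1050·127.6)/2400 = 198.27500
V̂(x̄_st) = Σ W_h² (1 − n_h/N_h) s_h²/n_h, with W_h = N_h/N and N = 2400:
  stratum A: (975/2400)²·(1 − 106/975)·67.59²/106 = 6.33959
  stratum B: (375/2400)²·(1 − 52/375)·298.10²/52 = 35.9362
  stratum C: (1050/2400)²·(1 − 71/1050)·45.21²/71 = 5.1376
V̂(x̄_st) = 47.4134
SE(x̄_st) = √47.4134 = 6.88574

x̄_st ≈ 198.275, SE ≈ 6.89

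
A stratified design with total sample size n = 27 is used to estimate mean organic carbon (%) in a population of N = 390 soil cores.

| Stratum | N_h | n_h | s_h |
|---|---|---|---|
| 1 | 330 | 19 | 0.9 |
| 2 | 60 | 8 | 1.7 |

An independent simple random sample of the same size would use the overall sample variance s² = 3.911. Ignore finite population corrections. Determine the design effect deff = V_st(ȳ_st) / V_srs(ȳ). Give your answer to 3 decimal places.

deff ≈ 0.270

V̂(ȳ_st) = Σ W_h² s_h²/n_h, with W_h = N_h/N and N = 390:
  stratum 1: (330/390)²·0.9²/19 = 0.0305232
  stratum 2: (60/390)²·1.7²/8 = 0.0085503
V_st = 0.0390735
V_srs = s²/n = 3.911/27 = 0.144852
deff = V_st / V_srs = 0.0390735/0.144852 = 0.2697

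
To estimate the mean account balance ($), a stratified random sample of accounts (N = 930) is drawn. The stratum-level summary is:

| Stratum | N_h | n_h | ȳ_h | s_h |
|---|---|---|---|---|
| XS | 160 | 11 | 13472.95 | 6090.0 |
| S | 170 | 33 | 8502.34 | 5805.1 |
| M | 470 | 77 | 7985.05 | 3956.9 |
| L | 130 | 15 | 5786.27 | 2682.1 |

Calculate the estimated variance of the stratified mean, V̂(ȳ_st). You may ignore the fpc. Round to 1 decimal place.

V̂(ȳ_st) ≈ 195223.4

V̂(ȳ_st) = Σ W_h² s_h²/n_h, with W_h = N_h/N and N = 930:
  stratum XS: (160/930)²·6090.0²/11 = 99796.7
  stratum S: (170/930)²·5805.1²/33 = 34122.2
  stratum M: (470/930)²·3956.9²/77 = 51933.7
  stratum L: (130/930)²·2682.1²/15 = 9370.86
V̂(ȳ_st) = 195223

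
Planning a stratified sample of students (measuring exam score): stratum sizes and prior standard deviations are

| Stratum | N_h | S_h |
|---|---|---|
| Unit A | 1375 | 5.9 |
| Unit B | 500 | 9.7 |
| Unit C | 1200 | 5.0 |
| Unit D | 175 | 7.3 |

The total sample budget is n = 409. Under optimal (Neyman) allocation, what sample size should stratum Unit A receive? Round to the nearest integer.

Neyman allocation: n_h = n · N_h S_h / Σ N_i S_i, with n = 409.
  stratum Unit A: N_h·S_h = 1375·5.9 = 8112.50
  stratum Unit B: N_h·S_h = 500·9.7 = 4850.00
  stratum Unit C: N_h·S_h = 1200·5.0 = 6000.00
  stratum Unit D: N_h·S_h = 175·7.3 = 1277.50
Σ N_h S_h = 20240.00
n for stratum Unit A = 409·8112.50/20240.00 = 163.933 → 164

164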